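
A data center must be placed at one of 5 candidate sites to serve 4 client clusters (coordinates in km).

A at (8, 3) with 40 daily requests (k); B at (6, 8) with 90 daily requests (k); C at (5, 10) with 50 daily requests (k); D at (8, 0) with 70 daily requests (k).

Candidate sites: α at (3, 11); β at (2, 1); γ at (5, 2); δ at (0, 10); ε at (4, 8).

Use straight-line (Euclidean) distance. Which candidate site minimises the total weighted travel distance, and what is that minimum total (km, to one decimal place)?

ε, total 1174.0 km

Total weighted distance at each candidate:
  α (3, 11): total = 1716.8
  β (2, 1): total = 1878.7
  γ (5, 2): total = 1326.3
  δ (0, 10): total = 2140.9
  ε (4, 8): total = 1174.0
Minimum is at ε with total 1174.0 km.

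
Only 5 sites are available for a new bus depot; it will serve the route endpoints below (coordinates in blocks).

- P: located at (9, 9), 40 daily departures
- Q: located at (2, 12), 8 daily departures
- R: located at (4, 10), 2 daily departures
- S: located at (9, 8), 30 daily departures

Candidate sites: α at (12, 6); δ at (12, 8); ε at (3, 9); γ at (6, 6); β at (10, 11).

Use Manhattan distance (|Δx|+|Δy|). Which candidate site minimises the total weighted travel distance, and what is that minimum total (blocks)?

Total weighted distance at each candidate:
  α (12, 6): total = 542
  δ (12, 8): total = 382
  ε (3, 9): total = 486
  γ (6, 6): total = 482
  β (10, 11): total = 326
Minimum is at β with total 326 blocks.

β, total 326 blocks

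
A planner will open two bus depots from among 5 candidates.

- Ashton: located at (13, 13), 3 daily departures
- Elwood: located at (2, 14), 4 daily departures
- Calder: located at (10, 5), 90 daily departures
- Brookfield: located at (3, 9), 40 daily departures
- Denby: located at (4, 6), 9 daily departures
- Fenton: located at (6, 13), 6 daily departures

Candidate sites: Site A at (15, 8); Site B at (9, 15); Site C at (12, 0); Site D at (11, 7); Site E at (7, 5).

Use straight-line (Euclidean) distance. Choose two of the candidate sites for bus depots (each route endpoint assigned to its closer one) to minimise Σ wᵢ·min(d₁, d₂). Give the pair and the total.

Evaluate every pair (each demand assigned to the nearer of the two):
  {Site D, Site E}: total = 563.0
  {Site B, Site E}: total = 588.1
  {Site A, Site E}: total = 630.4
  {Site C, Site E}: total = 644.3
  {Site B, Site D}: total = 658.1
  {Site A, Site D}: total = 703.4
  {Site C, Site D}: total = 706.2
  {Site B, Site C}: total = 977.4
  {Site A, Site B}: total = 1020.2
  {Site A, Site C}: total = 1191.5
Best pair: {Site D, Site E} with total 563.0.

{Site D, Site E}, total 563.0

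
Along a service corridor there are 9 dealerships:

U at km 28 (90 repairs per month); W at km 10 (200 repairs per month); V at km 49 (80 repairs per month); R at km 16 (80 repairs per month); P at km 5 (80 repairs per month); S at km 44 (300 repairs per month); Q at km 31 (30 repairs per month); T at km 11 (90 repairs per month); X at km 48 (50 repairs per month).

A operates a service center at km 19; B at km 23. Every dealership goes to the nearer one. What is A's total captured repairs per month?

450

The indifferent point is the midpoint (19+23)/2 = 21; dealerships left of it (closer to A at 19) go to A, those right go to B.
  P at 5 (w=80) → A
  W at 10 (w=200) → A
  T at 11 (w=90) → A
  R at 16 (w=80) → A
  U at 28 (w=90) → B
  Q at 31 (w=30) → B
  S at 44 (w=300) → B
  X at 48 (w=50) → B
  V at 49 (w=80) → B
A captures 450; B captures 550.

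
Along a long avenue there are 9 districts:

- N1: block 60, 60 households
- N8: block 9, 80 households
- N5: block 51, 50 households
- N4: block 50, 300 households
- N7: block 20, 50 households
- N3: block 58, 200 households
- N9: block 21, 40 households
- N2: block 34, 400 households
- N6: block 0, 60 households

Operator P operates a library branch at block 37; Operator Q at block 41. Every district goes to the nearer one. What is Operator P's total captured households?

630

The indifferent point is the midpoint (37+41)/2 = 39; districts left of it (closer to Operator P at 37) go to Operator P, those right go to Operator Q.
  N6 at 0 (w=60) → Operator P
  N8 at 9 (w=80) → Operator P
  N7 at 20 (w=50) → Operator P
  N9 at 21 (w=40) → Operator P
  N2 at 34 (w=400) → Operator P
  N4 at 50 (w=300) → Operator Q
  N5 at 51 (w=50) → Operator Q
  N3 at 58 (w=200) → Operator Q
  N1 at 60 (w=60) → Operator Q
Operator P captures 630; Operator Q captures 610.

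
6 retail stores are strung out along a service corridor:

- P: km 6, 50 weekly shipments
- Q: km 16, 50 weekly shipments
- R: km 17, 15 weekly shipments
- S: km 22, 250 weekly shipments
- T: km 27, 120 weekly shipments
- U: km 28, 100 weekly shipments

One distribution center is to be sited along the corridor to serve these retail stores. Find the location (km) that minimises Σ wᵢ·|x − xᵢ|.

For a sum of weighted absolute distances on a line, the optimum is the weighted median (not the mean). Total weight W = 585; half-weight = 292.5.
Sort by position and accumulate weight:
  km 6 (P, w=50) → cum 50
  km 16 (Q, w=50) → cum 100
  km 17 (R, w=15) → cum 115
  km 22 (S, w=250) → cum 365  ≥ 292.5 → median here
  km 27 (T, w=120) → cum 485
  km 28 (U, w=100) → cum 585
Optimal location: km 22.

x = 22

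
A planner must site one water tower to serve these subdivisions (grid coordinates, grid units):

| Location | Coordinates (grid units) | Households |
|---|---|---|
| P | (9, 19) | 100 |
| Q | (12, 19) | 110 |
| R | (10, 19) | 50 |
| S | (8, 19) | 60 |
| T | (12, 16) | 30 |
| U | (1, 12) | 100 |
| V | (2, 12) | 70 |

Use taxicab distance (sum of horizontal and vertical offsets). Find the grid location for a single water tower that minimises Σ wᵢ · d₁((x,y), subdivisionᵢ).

(9, 19)

Manhattan distance separates: Σwᵢ(|x−xᵢ|+|y−yᵢ|) = Σwᵢ|x−xᵢ| + Σwᵢ|y−yᵢ|, so x and y are optimised independently as 1-D weighted medians.
Total weight W = 520; half = 260.
x-coordinate, sorted with cumulative weight:
  x=1 (U, w=100) cum 100
  x=2 (V, w=70) cum 170
  x=8 (S, w=60) cum 230
  x=9 (P, w=100) cum 330  ← median
  x=10 (R, w=50) cum 380
  x=12 (Q, w=110) cum 490
  x=12 (T, w=30) cum 520
⇒ x* = 9
y-coordinate, sorted with cumulative weight:
  y=12 (U, w=100) cum 100
  y=12 (V, w=70) cum 170
  y=16 (T, w=30) cum 200
  y=19 (P, w=100) cum 300  ← median
  y=19 (Q, w=110) cum 410
  y=19 (R, w=50) cum 460
  y=19 (S, w=60) cum 520
⇒ y* = 19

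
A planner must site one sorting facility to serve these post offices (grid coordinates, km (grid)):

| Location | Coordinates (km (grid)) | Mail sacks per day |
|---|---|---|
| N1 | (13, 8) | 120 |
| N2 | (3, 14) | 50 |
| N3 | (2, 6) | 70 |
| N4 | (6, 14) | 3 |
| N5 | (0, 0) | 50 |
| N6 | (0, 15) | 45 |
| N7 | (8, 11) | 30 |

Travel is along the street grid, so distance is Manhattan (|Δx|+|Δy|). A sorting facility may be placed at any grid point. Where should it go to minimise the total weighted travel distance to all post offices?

(3, 8)

Manhattan distance separates: Σwᵢ(|x−xᵢ|+|y−yᵢ|) = Σwᵢ|x−xᵢ| + Σwᵢ|y−yᵢ|, so x and y are optimised independently as 1-D weighted medians.
Total weight W = 368; half = 184.
x-coordinate, sorted with cumulative weight:
  x=0 (N5, w=50) cum 50
  x=0 (N6, w=45) cum 95
  x=2 (N3, w=70) cum 165
  x=3 (N2, w=50) cum 215  ← median
  x=6 (N4, w=3) cum 218
  x=8 (N7, w=30) cum 248
  x=13 (N1, w=120) cum 368
⇒ x* = 3
y-coordinate, sorted with cumulative weight:
  y=0 (N5, w=50) cum 50
  y=6 (N3, w=70) cum 120
  y=8 (N1, w=120) cum 240  ← median
  y=11 (N7, w=30) cum 270
  y=14 (N2, w=50) cum 320
  y=14 (N4, w=3) cum 323
  y=15 (N6, w=45) cum 368
⇒ y* = 8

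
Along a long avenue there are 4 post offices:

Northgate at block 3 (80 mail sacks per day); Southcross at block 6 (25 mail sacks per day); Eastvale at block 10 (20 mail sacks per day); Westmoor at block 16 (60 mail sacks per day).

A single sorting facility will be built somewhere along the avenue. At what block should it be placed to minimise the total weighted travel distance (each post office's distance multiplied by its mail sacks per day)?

x = 6

For a sum of weighted absolute distances on a line, the optimum is the weighted median (not the mean). Total weight W = 185; half-weight = 92.5.
Sort by position and accumulate weight:
  block 3 (Northgate, w=80) → cum 80
  block 6 (Southcross, w=25) → cum 105  ≥ 92.5 → median here
  block 10 (Eastvale, w=20) → cum 125
  block 16 (Westmoor, w=60) → cum 185
Optimal location: block 6.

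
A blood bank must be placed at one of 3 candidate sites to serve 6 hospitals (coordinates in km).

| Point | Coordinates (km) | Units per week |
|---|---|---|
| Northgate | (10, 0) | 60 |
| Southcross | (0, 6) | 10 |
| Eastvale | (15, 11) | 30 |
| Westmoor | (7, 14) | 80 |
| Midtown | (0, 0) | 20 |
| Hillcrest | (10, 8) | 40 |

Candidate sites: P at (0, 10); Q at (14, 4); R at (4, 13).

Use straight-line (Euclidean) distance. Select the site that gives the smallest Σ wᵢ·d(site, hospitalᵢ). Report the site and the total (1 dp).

R, total 2112.5 km

Total weighted distance at each candidate:
  P (0, 10): total = 2592.4
  Q (14, 4): total = 2187.0
  R (4, 13): total = 2112.5
Minimum is at R with total 2112.5 km.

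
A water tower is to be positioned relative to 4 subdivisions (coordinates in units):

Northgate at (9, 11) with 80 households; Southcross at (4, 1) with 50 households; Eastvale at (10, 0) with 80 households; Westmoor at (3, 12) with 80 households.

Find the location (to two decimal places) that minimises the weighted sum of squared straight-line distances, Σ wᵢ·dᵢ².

The minimiser of Σwᵢ‖p−pᵢ‖² is the weighted centroid p* = (Σwᵢpᵢ)/(Σwᵢ).
Σwᵢ = 290.
Σwᵢxᵢ = 80·9 + 50·4 + 80·10 + 80·3 = 1960.
Σwᵢyᵢ = 80·11 + 50·1 + 80·0 + 80·12 = 1890.
x* = 1960/290 = 6.76, y* = 1890/290 = 6.52.

(6.76, 6.52)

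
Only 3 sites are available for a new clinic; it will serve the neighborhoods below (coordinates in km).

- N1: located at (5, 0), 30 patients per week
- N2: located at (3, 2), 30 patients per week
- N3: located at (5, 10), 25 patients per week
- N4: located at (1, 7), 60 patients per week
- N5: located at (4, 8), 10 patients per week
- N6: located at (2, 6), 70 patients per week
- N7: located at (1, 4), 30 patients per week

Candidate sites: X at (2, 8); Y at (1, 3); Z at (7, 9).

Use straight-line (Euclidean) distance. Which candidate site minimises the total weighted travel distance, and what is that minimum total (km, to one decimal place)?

X, total 897.5 km

Total weighted distance at each candidate:
  X (2, 8): total = 897.5
  Y (1, 3): total = 968.3
  Z (7, 9): total = 1627.9
Minimum is at X with total 897.5 km.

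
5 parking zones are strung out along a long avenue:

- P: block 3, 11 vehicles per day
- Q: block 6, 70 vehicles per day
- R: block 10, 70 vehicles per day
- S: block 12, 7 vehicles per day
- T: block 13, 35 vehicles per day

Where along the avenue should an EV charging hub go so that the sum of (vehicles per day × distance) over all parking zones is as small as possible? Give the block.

For a sum of weighted absolute distances on a line, the optimum is the weighted median (not the mean). Total weight W = 193; half-weight = 96.5.
Sort by position and accumulate weight:
  block 3 (P, w=11) → cum 11
  block 6 (Q, w=70) → cum 81
  block 10 (R, w=70) → cum 151  ≥ 96.5 → median here
  block 12 (S, w=7) → cum 158
  block 13 (T, w=35) → cum 193
Optimal location: block 10.

x = 10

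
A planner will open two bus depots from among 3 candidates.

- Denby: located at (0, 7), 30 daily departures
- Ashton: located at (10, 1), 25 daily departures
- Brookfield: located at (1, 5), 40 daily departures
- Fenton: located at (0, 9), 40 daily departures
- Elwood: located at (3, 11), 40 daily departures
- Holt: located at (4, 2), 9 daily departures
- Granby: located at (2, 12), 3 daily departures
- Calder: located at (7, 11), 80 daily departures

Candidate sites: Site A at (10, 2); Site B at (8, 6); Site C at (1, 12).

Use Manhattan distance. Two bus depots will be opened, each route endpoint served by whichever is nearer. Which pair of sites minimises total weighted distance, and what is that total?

Evaluate every pair (each demand assigned to the nearer of the two):
  {Site A, Site C}: total = 1382
  {Site B, Site C}: total = 1470
  {Site A, Site B}: total = 2025
Best pair: {Site A, Site C} with total 1382.

{Site A, Site C}, total 1382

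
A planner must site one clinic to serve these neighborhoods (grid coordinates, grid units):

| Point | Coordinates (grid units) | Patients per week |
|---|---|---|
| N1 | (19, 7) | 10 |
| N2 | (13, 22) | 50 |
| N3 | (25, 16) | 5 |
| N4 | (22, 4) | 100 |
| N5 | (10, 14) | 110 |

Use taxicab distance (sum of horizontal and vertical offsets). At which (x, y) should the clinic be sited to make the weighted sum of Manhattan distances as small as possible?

(13, 14)

Manhattan distance separates: Σwᵢ(|x−xᵢ|+|y−yᵢ|) = Σwᵢ|x−xᵢ| + Σwᵢ|y−yᵢ|, so x and y are optimised independently as 1-D weighted medians.
Total weight W = 275; half = 137.5.
x-coordinate, sorted with cumulative weight:
  x=10 (N5, w=110) cum 110
  x=13 (N2, w=50) cum 160  ← median
  x=19 (N1, w=10) cum 170
  x=22 (N4, w=100) cum 270
  x=25 (N3, w=5) cum 275
⇒ x* = 13
y-coordinate, sorted with cumulative weight:
  y=4 (N4, w=100) cum 100
  y=7 (N1, w=10) cum 110
  y=14 (N5, w=110) cum 220  ← median
  y=16 (N3, w=5) cum 225
  y=22 (N2, w=50) cum 275
⇒ y* = 14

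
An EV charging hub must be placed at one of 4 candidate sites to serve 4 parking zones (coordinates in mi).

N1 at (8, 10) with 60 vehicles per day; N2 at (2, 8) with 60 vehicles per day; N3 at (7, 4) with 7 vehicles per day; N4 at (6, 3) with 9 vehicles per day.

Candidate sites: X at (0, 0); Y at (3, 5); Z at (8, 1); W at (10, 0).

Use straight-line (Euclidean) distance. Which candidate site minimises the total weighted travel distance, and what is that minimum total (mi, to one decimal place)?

Y, total 675.3 mi

Total weighted distance at each candidate:
  X (0, 0): total = 1380.0
  Y (3, 5): total = 675.3
  Z (8, 1): total = 1140.8
  W (10, 0): total = 1370.7
Minimum is at Y with total 675.3 mi.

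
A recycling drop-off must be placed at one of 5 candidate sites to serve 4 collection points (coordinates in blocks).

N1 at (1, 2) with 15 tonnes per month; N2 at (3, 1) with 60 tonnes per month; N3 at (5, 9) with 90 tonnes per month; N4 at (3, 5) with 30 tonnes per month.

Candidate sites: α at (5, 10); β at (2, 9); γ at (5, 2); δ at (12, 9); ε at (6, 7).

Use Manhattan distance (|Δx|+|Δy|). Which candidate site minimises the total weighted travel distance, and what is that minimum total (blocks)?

γ, total 1020 blocks

Total weighted distance at each candidate:
  α (5, 10): total = 1140
  β (2, 9): total = 1080
  γ (5, 2): total = 1020
  δ (12, 9): total = 2310
  ε (6, 7): total = 1110
Minimum is at γ with total 1020 blocks.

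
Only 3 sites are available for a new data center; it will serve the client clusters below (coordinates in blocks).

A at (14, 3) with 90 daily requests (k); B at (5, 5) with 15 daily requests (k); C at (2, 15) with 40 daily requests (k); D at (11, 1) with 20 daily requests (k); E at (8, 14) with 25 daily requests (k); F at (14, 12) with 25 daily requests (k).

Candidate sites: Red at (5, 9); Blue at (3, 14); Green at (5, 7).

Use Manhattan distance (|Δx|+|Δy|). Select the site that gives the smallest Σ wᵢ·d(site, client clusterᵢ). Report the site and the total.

Green, total 2480 blocks

Total weighted distance at each candidate:
  Red (5, 9): total = 2550
  Blue (3, 14): total = 3095
  Green (5, 7): total = 2480
Minimum is at Green with total 2480 blocks.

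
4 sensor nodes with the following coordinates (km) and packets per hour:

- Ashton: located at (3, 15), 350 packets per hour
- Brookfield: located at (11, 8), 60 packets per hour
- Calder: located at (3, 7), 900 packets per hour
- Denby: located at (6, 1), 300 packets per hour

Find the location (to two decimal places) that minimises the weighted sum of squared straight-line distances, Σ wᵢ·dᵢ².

(3.86, 7.66)

The minimiser of Σwᵢ‖p−pᵢ‖² is the weighted centroid p* = (Σwᵢpᵢ)/(Σwᵢ).
Σwᵢ = 1610.
Σwᵢxᵢ = 350·3 + 60·11 + 900·3 + 300·6 = 6210.
Σwᵢyᵢ = 350·15 + 60·8 + 900·7 + 300·1 = 12330.
x* = 6210/1610 = 3.86, y* = 12330/1610 = 7.66.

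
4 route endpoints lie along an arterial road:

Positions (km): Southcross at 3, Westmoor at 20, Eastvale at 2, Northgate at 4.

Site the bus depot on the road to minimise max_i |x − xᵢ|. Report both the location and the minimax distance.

The 1-center on a line is the midpoint of the two extreme points: leftmost at 2, rightmost at 20.
Optimal location = (2 + 20)/2 = 11; maximum distance = (20 − 2)/2 = 9.

location 11, max distance 9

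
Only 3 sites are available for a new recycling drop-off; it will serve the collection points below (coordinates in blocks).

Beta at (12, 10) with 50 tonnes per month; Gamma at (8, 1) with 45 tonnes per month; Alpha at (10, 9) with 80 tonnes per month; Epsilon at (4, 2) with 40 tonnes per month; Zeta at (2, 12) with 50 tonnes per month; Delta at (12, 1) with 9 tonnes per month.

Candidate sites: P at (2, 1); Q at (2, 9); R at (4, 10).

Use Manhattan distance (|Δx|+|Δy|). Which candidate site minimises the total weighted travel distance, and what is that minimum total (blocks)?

Total weighted distance at each candidate:
  P (2, 1): total = 3260
  Q (2, 9): total = 2492
  R (4, 10): total = 2218
Minimum is at R with total 2218 blocks.

R, total 2218 blocks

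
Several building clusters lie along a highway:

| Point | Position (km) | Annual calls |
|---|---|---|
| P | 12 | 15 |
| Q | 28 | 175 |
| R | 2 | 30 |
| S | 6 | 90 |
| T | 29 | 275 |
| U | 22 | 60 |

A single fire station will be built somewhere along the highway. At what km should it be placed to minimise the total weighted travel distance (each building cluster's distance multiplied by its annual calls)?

x = 28

For a sum of weighted absolute distances on a line, the optimum is the weighted median (not the mean). Total weight W = 645; half-weight = 322.5.
Sort by position and accumulate weight:
  km 2 (R, w=30) → cum 30
  km 6 (S, w=90) → cum 120
  km 12 (P, w=15) → cum 135
  km 22 (U, w=60) → cum 195
  km 28 (Q, w=175) → cum 370  ≥ 322.5 → median here
  km 29 (T, w=275) → cum 645
Optimal location: km 28.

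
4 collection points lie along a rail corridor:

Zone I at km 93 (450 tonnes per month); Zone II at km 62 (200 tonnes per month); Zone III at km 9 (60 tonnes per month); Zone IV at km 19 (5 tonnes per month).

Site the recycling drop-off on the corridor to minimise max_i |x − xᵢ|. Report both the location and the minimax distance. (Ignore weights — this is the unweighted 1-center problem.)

The 1-center on a line is the midpoint of the two extreme points: leftmost at 9, rightmost at 93.
Optimal location = (9 + 93)/2 = 51; maximum distance = (93 − 9)/2 = 42.

location 51, max distance 42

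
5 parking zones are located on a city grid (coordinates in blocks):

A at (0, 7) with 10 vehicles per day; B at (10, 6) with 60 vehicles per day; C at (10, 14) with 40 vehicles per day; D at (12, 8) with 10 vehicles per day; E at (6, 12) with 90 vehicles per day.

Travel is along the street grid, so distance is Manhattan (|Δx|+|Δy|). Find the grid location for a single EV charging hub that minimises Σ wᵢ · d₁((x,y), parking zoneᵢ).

(10, 12)

Manhattan distance separates: Σwᵢ(|x−xᵢ|+|y−yᵢ|) = Σwᵢ|x−xᵢ| + Σwᵢ|y−yᵢ|, so x and y are optimised independently as 1-D weighted medians.
Total weight W = 210; half = 105.
x-coordinate, sorted with cumulative weight:
  x=0 (A, w=10) cum 10
  x=6 (E, w=90) cum 100
  x=10 (B, w=60) cum 160  ← median
  x=10 (C, w=40) cum 200
  x=12 (D, w=10) cum 210
⇒ x* = 10
y-coordinate, sorted with cumulative weight:
  y=6 (B, w=60) cum 60
  y=7 (A, w=10) cum 70
  y=8 (D, w=10) cum 80
  y=12 (E, w=90) cum 170  ← median
  y=14 (C, w=40) cum 210
⇒ y* = 12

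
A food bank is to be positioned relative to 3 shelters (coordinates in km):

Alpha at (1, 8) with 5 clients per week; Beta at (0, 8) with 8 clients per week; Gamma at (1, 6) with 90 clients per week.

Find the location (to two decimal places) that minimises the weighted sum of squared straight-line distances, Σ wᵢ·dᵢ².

(0.92, 6.25)

The minimiser of Σwᵢ‖p−pᵢ‖² is the weighted centroid p* = (Σwᵢpᵢ)/(Σwᵢ).
Σwᵢ = 103.
Σwᵢxᵢ = 5·1 + 8·0 + 90·1 = 95.
Σwᵢyᵢ = 5·8 + 8·8 + 90·6 = 644.
x* = 95/103 = 0.92, y* = 644/103 = 6.25.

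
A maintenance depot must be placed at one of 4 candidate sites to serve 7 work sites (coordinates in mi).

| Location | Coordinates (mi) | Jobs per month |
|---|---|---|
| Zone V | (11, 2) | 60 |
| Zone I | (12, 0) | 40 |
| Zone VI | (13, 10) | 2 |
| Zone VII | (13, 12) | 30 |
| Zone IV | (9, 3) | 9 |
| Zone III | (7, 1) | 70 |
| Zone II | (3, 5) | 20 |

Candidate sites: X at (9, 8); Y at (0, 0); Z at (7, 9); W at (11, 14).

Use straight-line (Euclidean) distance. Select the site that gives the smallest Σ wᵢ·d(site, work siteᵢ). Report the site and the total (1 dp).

Total weighted distance at each candidate:
  X (9, 8): total = 1588.7
  Y (0, 0): total = 2411.4
  Z (7, 9): total = 1839.0
  W (11, 14): total = 2668.8
Minimum is at X with total 1588.7 mi.

X, total 1588.7 mi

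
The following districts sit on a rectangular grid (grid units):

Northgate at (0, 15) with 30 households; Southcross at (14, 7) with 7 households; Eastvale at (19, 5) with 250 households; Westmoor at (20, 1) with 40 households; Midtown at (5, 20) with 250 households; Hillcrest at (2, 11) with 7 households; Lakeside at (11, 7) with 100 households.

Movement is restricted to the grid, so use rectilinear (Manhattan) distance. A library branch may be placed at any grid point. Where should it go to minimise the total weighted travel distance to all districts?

Manhattan distance separates: Σwᵢ(|x−xᵢ|+|y−yᵢ|) = Σwᵢ|x−xᵢ| + Σwᵢ|y−yᵢ|, so x and y are optimised independently as 1-D weighted medians.
Total weight W = 684; half = 342.
x-coordinate, sorted with cumulative weight:
  x=0 (Northgate, w=30) cum 30
  x=2 (Hillcrest, w=7) cum 37
  x=5 (Midtown, w=250) cum 287
  x=11 (Lakeside, w=100) cum 387  ← median
  x=14 (Southcross, w=7) cum 394
  x=19 (Eastvale, w=250) cum 644
  x=20 (Westmoor, w=40) cum 684
⇒ x* = 11
y-coordinate, sorted with cumulative weight:
  y=1 (Westmoor, w=40) cum 40
  y=5 (Eastvale, w=250) cum 290
  y=7 (Southcross, w=7) cum 297
  y=7 (Lakeside, w=100) cum 397  ← median
  y=11 (Hillcrest, w=7) cum 404
  y=15 (Northgate, w=30) cum 434
  y=20 (Midtown, w=250) cum 684
⇒ y* = 7

(11, 7)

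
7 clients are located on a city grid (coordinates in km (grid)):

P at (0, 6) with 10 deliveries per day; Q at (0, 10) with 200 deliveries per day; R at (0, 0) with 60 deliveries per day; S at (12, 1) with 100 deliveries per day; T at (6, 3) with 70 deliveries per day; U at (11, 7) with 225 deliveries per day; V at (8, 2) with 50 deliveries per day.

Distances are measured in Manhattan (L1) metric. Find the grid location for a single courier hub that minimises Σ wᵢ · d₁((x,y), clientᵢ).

Manhattan distance separates: Σwᵢ(|x−xᵢ|+|y−yᵢ|) = Σwᵢ|x−xᵢ| + Σwᵢ|y−yᵢ|, so x and y are optimised independently as 1-D weighted medians.
Total weight W = 715; half = 357.5.
x-coordinate, sorted with cumulative weight:
  x=0 (P, w=10) cum 10
  x=0 (Q, w=200) cum 210
  x=0 (R, w=60) cum 270
  x=6 (T, w=70) cum 340
  x=8 (V, w=50) cum 390  ← median
  x=11 (U, w=225) cum 615
  x=12 (S, w=100) cum 715
⇒ x* = 8
y-coordinate, sorted with cumulative weight:
  y=0 (R, w=60) cum 60
  y=1 (S, w=100) cum 160
  y=2 (V, w=50) cum 210
  y=3 (T, w=70) cum 280
  y=6 (P, w=10) cum 290
  y=7 (U, w=225) cum 515  ← median
  y=10 (Q, w=200) cum 715
⇒ y* = 7

(8, 7)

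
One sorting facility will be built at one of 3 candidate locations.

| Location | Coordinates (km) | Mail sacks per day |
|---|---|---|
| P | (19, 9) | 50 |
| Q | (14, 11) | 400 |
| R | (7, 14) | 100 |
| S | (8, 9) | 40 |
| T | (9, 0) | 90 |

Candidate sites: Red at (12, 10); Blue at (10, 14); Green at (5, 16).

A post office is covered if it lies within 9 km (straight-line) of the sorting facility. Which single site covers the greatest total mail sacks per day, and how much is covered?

Coverage radius r = 9 km; a point is covered iff (Δx)²+(Δy)² ≤ 9² = 81.
  Red (12, 10): covers {P, Q, R, S} → 590
  Blue (10, 14): covers {Q, R, S} → 540
  Green (5, 16): covers {R, S} → 140
Maximum coverage at Red: 590 mail sacks per day.

Red, covering 590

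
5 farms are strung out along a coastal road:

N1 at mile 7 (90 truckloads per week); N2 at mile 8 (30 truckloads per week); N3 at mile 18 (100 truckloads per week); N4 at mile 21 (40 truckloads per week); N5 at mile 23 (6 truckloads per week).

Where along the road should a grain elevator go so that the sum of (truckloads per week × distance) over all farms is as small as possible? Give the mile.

x = 18

For a sum of weighted absolute distances on a line, the optimum is the weighted median (not the mean). Total weight W = 266; half-weight = 133.
Sort by position and accumulate weight:
  mile 7 (N1, w=90) → cum 90
  mile 8 (N2, w=30) → cum 120
  mile 18 (N3, w=100) → cum 220  ≥ 133 → median here
  mile 21 (N4, w=40) → cum 260
  mile 23 (N5, w=6) → cum 266
Optimal location: mile 18.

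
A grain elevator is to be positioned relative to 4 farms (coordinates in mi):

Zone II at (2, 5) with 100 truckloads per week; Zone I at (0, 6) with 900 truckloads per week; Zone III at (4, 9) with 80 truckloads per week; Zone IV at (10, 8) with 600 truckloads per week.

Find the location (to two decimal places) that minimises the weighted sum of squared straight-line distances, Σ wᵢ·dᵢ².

(3.88, 6.80)

The minimiser of Σwᵢ‖p−pᵢ‖² is the weighted centroid p* = (Σwᵢpᵢ)/(Σwᵢ).
Σwᵢ = 1680.
Σwᵢxᵢ = 100·2 + 900·0 + 80·4 + 600·10 = 6520.
Σwᵢyᵢ = 100·5 + 900·6 + 80·9 + 600·8 = 11420.
x* = 6520/1680 = 3.88, y* = 11420/1680 = 6.80.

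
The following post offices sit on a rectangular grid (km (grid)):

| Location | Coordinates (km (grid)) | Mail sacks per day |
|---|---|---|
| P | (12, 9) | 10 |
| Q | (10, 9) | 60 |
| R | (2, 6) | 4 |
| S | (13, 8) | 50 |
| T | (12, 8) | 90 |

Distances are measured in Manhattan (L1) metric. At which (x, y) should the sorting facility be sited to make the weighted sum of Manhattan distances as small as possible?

Manhattan distance separates: Σwᵢ(|x−xᵢ|+|y−yᵢ|) = Σwᵢ|x−xᵢ| + Σwᵢ|y−yᵢ|, so x and y are optimised independently as 1-D weighted medians.
Total weight W = 214; half = 107.
x-coordinate, sorted with cumulative weight:
  x=2 (R, w=4) cum 4
  x=10 (Q, w=60) cum 64
  x=12 (P, w=10) cum 74
  x=12 (T, w=90) cum 164  ← median
  x=13 (S, w=50) cum 214
⇒ x* = 12
y-coordinate, sorted with cumulative weight:
  y=6 (R, w=4) cum 4
  y=8 (S, w=50) cum 54
  y=8 (T, w=90) cum 144  ← median
  y=9 (P, w=10) cum 154
  y=9 (Q, w=60) cum 214
⇒ y* = 8

(12, 8)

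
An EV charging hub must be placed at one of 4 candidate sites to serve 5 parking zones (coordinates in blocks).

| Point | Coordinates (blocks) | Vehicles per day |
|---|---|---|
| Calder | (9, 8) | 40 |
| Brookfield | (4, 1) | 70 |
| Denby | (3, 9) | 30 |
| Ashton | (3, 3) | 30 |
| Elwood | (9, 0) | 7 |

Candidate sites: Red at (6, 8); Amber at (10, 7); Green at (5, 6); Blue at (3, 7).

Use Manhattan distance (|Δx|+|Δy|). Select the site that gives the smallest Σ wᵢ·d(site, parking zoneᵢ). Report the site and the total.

Green, total 1030 blocks

Total weighted distance at each candidate:
  Red (6, 8): total = 1187
  Amber (10, 7): total = 1576
  Green (5, 6): total = 1030
  Blue (3, 7): total = 1041
Minimum is at Green with total 1030 blocks.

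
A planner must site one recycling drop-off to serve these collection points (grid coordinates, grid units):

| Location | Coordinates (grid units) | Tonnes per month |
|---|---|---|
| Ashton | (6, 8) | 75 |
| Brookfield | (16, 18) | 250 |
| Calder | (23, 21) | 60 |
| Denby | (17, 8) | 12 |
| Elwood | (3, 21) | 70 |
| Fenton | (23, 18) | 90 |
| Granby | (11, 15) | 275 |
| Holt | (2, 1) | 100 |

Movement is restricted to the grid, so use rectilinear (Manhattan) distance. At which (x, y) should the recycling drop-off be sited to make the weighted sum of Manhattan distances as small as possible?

(11, 18)

Manhattan distance separates: Σwᵢ(|x−xᵢ|+|y−yᵢ|) = Σwᵢ|x−xᵢ| + Σwᵢ|y−yᵢ|, so x and y are optimised independently as 1-D weighted medians.
Total weight W = 932; half = 466.
x-coordinate, sorted with cumulative weight:
  x=2 (Holt, w=100) cum 100
  x=3 (Elwood, w=70) cum 170
  x=6 (Ashton, w=75) cum 245
  x=11 (Granby, w=275) cum 520  ← median
  x=16 (Brookfield, w=250) cum 770
  x=17 (Denby, w=12) cum 782
  x=23 (Calder, w=60) cum 842
  x=23 (Fenton, w=90) cum 932
⇒ x* = 11
y-coordinate, sorted with cumulative weight:
  y=1 (Holt, w=100) cum 100
  y=8 (Ashton, w=75) cum 175
  y=8 (Denby, w=12) cum 187
  y=15 (Granby, w=275) cum 462
  y=18 (Brookfield, w=250) cum 712  ← median
  y=18 (Fenton, w=90) cum 802
  y=21 (Calder, w=60) cum 862
  y=21 (Elwood, w=70) cum 932
⇒ y* = 18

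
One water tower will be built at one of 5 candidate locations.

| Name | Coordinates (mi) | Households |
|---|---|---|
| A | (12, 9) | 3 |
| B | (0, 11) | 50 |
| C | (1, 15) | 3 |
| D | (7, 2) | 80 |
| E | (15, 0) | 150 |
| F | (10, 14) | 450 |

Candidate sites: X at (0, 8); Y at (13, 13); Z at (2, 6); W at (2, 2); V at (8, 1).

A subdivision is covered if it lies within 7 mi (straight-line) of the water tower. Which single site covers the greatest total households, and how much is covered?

Y, covering 453

Coverage radius r = 7 mi; a point is covered iff (Δx)²+(Δy)² ≤ 7² = 49.
  X (0, 8): covers {B} → 50
  Y (13, 13): covers {A, F} → 453
  Z (2, 6): covers {B, D} → 130
  W (2, 2): covers {D} → 80
  V (8, 1): covers {D} → 80
Maximum coverage at Y: 453 households.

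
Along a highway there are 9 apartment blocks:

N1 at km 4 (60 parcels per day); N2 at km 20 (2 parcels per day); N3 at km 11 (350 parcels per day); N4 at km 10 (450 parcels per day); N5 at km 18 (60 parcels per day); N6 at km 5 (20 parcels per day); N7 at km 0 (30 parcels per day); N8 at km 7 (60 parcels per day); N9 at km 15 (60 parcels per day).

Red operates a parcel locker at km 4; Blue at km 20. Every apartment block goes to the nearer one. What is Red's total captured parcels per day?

The indifferent point is the midpoint (4+20)/2 = 12; apartment blocks left of it (closer to Red at 4) go to Red, those right go to Blue.
  N7 at 0 (w=30) → Red
  N1 at 4 (w=60) → Red
  N6 at 5 (w=20) → Red
  N8 at 7 (w=60) → Red
  N4 at 10 (w=450) → Red
  N3 at 11 (w=350) → Red
  N9 at 15 (w=60) → Blue
  N5 at 18 (w=60) → Blue
  N2 at 20 (w=2) → Blue
Red captures 970; Blue captures 122.

970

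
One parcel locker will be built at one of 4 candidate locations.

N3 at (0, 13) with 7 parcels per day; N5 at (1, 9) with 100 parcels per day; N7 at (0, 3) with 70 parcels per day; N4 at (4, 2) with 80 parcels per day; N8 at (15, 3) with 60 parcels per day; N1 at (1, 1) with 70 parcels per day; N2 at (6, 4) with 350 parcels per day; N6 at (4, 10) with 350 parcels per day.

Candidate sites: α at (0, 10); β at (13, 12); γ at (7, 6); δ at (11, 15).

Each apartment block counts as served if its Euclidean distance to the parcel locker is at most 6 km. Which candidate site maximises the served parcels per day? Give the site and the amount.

Coverage radius r = 6 km; a point is covered iff (Δx)²+(Δy)² ≤ 6² = 36.
  α (0, 10): covers {N3, N5, N6} → 457
  β (13, 12): covers {none} → 0
  γ (7, 6): covers {N4, N2, N6} → 780
  δ (11, 15): covers {none} → 0
Maximum coverage at γ: 780 parcels per day.

γ, covering 780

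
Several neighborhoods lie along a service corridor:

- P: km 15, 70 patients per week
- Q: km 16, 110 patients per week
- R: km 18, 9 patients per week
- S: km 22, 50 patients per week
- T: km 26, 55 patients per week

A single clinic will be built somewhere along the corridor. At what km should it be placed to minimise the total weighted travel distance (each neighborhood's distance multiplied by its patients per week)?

For a sum of weighted absolute distances on a line, the optimum is the weighted median (not the mean). Total weight W = 294; half-weight = 147.
Sort by position and accumulate weight:
  km 15 (P, w=70) → cum 70
  km 16 (Q, w=110) → cum 180  ≥ 147 → median here
  km 18 (R, w=9) → cum 189
  km 22 (S, w=50) → cum 239
  km 26 (T, w=55) → cum 294
Optimal location: km 16.

x = 16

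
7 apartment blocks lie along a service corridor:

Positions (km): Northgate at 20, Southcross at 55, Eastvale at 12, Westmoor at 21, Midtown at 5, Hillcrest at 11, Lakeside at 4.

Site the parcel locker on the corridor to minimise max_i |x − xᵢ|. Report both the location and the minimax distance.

location 29.5, max distance 25.5

The 1-center on a line is the midpoint of the two extreme points: leftmost at 4, rightmost at 55.
Optimal location = (4 + 55)/2 = 29.5; maximum distance = (55 − 4)/2 = 25.5.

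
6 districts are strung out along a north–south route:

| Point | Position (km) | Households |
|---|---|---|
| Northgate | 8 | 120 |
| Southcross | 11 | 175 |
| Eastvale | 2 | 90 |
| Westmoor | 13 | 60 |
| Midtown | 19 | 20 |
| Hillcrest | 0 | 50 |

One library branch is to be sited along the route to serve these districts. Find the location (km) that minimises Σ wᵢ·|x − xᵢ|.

For a sum of weighted absolute distances on a line, the optimum is the weighted median (not the mean). Total weight W = 515; half-weight = 257.5.
Sort by position and accumulate weight:
  km 0 (Hillcrest, w=50) → cum 50
  km 2 (Eastvale, w=90) → cum 140
  km 8 (Northgate, w=120) → cum 260  ≥ 257.5 → median here
  km 11 (Southcross, w=175) → cum 435
  km 13 (Westmoor, w=60) → cum 495
  km 19 (Midtown, w=20) → cum 515
Optimal location: km 8.

x = 8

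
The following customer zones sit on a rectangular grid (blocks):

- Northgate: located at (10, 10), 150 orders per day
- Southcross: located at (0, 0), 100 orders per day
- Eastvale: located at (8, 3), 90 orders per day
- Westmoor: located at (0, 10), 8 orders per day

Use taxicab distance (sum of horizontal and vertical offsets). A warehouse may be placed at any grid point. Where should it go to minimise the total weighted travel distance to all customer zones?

Manhattan distance separates: Σwᵢ(|x−xᵢ|+|y−yᵢ|) = Σwᵢ|x−xᵢ| + Σwᵢ|y−yᵢ|, so x and y are optimised independently as 1-D weighted medians.
Total weight W = 348; half = 174.
x-coordinate, sorted with cumulative weight:
  x=0 (Southcross, w=100) cum 100
  x=0 (Westmoor, w=8) cum 108
  x=8 (Eastvale, w=90) cum 198  ← median
  x=10 (Northgate, w=150) cum 348
⇒ x* = 8
y-coordinate, sorted with cumulative weight:
  y=0 (Southcross, w=100) cum 100
  y=3 (Eastvale, w=90) cum 190  ← median
  y=10 (Northgate, w=150) cum 340
  y=10 (Westmoor, w=8) cum 348
⇒ y* = 3

(8, 3)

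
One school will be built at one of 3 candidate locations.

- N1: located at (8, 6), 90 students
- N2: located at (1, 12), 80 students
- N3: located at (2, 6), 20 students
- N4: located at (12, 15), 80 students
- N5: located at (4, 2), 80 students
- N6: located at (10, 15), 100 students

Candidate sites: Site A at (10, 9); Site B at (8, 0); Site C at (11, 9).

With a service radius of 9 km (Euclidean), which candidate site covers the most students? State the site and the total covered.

Site A, covering 290

Coverage radius r = 9 km; a point is covered iff (Δx)²+(Δy)² ≤ 9² = 81.
  Site A (10, 9): covers {N1, N3, N4, N6} → 290
  Site B (8, 0): covers {N1, N3, N5} → 190
  Site C (11, 9): covers {N1, N4, N6} → 270
Maximum coverage at Site A: 290 students.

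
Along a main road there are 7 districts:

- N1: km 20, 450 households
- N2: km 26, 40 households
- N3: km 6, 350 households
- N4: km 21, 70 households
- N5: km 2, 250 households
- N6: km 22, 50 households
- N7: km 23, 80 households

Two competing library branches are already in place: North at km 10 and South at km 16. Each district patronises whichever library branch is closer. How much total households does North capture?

600

The indifferent point is the midpoint (10+16)/2 = 13; districts left of it (closer to North at 10) go to North, those right go to South.
  N5 at 2 (w=250) → North
  N3 at 6 (w=350) → North
  N1 at 20 (w=450) → South
  N4 at 21 (w=70) → South
  N6 at 22 (w=50) → South
  N7 at 23 (w=80) → South
  N2 at 26 (w=40) → South
North captures 600; South captures 690.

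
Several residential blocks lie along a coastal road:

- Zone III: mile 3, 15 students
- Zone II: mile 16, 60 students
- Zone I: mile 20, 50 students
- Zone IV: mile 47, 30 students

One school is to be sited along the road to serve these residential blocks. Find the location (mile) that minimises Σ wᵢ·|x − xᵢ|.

For a sum of weighted absolute distances on a line, the optimum is the weighted median (not the mean). Total weight W = 155; half-weight = 77.5.
Sort by position and accumulate weight:
  mile 3 (Zone III, w=15) → cum 15
  mile 16 (Zone II, w=60) → cum 75
  mile 20 (Zone I, w=50) → cum 125  ≥ 77.5 → median here
  mile 47 (Zone IV, w=30) → cum 155
Optimal location: mile 20.

x = 20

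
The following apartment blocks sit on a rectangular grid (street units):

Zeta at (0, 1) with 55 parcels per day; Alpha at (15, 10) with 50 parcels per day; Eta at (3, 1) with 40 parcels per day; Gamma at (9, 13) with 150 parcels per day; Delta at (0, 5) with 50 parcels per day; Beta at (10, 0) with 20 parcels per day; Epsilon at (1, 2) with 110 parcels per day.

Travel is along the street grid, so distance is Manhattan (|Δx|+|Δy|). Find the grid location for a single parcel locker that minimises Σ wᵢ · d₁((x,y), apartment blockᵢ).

Manhattan distance separates: Σwᵢ(|x−xᵢ|+|y−yᵢ|) = Σwᵢ|x−xᵢ| + Σwᵢ|y−yᵢ|, so x and y are optimised independently as 1-D weighted medians.
Total weight W = 475; half = 237.5.
x-coordinate, sorted with cumulative weight:
  x=0 (Zeta, w=55) cum 55
  x=0 (Delta, w=50) cum 105
  x=1 (Epsilon, w=110) cum 215
  x=3 (Eta, w=40) cum 255  ← median
  x=9 (Gamma, w=150) cum 405
  x=10 (Beta, w=20) cum 425
  x=15 (Alpha, w=50) cum 475
⇒ x* = 3
y-coordinate, sorted with cumulative weight:
  y=0 (Beta, w=20) cum 20
  y=1 (Zeta, w=55) cum 75
  y=1 (Eta, w=40) cum 115
  y=2 (Epsilon, w=110) cum 225
  y=5 (Delta, w=50) cum 275  ← median
  y=10 (Alpha, w=50) cum 325
  y=13 (Gamma, w=150) cum 475
⇒ y* = 5

(3, 5)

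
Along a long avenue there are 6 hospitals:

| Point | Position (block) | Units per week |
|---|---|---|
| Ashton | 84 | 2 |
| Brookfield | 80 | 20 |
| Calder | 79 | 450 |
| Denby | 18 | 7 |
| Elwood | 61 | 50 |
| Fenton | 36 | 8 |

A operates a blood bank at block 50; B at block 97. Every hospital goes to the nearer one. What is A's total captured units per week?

65

The indifferent point is the midpoint (50+97)/2 = 73.5; hospitals left of it (closer to A at 50) go to A, those right go to B.
  Denby at 18 (w=7) → A
  Fenton at 36 (w=8) → A
  Elwood at 61 (w=50) → A
  Calder at 79 (w=450) → B
  Brookfield at 80 (w=20) → B
  Ashton at 84 (w=2) → B
A captures 65; B captures 472.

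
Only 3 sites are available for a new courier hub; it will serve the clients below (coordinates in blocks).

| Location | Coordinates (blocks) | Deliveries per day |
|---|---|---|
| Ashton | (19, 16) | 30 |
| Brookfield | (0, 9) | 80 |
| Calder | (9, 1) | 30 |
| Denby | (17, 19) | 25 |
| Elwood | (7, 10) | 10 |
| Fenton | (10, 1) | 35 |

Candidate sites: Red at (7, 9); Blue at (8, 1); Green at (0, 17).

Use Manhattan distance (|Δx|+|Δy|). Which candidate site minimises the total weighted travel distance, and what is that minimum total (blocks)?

Total weighted distance at each candidate:
  Red (7, 9): total = 2325
  Blue (8, 1): total = 2935
  Green (0, 17): total = 3515
Minimum is at Red with total 2325 blocks.

Red, total 2325 blocks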